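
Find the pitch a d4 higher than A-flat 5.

Four letter names up from A: D.
A diminished fourth spans 4 semitones, so from Ab5 the target pitch is Dbb6.

D-double-flat 6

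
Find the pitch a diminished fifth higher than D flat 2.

Counting five letter names up from D lands on A.
A diminished fifth is 6 semitones; 6 semitones up from Db2 gives Abb2.

A double-flat 2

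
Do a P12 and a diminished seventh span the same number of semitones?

No

A perfect twelfth spans 19 semitones; a diminished seventh spans 9 semitones. They differ by 10.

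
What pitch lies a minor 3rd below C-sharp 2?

A-sharp 1

The third takes the letter from C down to A.
A minor third is 3 semitones; 3 semitones down from C#2 gives A#1.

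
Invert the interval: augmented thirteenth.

diminished third

First reduce the compound augmented thirteenth to its simple form, an augmented sixth.
The rule of nine gives the new number: 9 − 6 = 3, so a sixth becomes a third.
The quality also flips — augmented becomes diminished — giving a diminished third.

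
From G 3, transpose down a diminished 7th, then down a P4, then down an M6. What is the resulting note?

A diminished seventh down from G3 is A#2.
Down a perfect fourth from A#2: E#2 (5 semitones down).
Down a major sixth from E#2: G#1 (9 semitones down).

G sharp 1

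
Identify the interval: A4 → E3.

Descending from A4 to E3 is the same interval as ascending E3 to A4.
E to A spans four letter names (E-F-G-A), plus an octave — that makes it an eleventh of some quality.
Counting semitones, E3→A4 is 17, which is the perfect eleventh.
(Equivalently, a compound perfect fourth: a perfect fourth plus an octave.)

perfect 11th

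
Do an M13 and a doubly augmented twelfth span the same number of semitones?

A major thirteenth = 21 semitones = a doubly augmented twelfth; enharmonically equal.

Yes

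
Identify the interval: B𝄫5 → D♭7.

major tenth

B to D spans three letter names (B-C-D), plus an octave, so the interval is some kind of tenth.
Counting semitones, Bbb5→Db7 is 16, which is the major tenth.
(Equivalently, a compound major third: a major third plus an octave.)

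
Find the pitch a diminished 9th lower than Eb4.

D#3

Two letters down from E (plus an octave) reaches D.
A diminished ninth is 12 semitones; 12 semitones down from Eb4 gives D#3.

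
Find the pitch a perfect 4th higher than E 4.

A 4

Four letter names up from E: A.
A perfect fourth is 5 semitones; 5 semitones up from E4 gives A4.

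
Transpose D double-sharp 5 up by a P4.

G double-sharp 5

Four letter names up from D: G.
Moving 5 semitones up from D##5 (the size of a perfect fourth) reaches G##5.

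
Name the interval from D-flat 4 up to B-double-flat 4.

minor 6th

D to B spans six letter names (D-E-F-G-A-B) — that makes it a sixth of some quality.
Db4 to Bbb4 is 8 semitones, a half step short of the major sixth (9), so this is minor.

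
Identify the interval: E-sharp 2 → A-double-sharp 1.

diminished fifth

Descending from E#2 to A##1 is the same interval as ascending A##1 to E#2.
A to E spans five letter names (A-B-C-D-E): a fifth.
The perfect fifth is 7 semitones; here we have 6, one semitone narrower: diminished.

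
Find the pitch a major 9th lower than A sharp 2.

G sharp 1

Two letters down from A (plus an octave) reaches G.
Moving 14 semitones down from A#2 (the size of a major ninth) reaches G#1.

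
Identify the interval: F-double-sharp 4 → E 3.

Descending from F##4 to E3 is the same interval as ascending E3 to F##4.
E to F spans two letter names (E-F), plus an octave: a ninth.
The major ninth is 14 semitones; here we have 15, one semitone wider: augmented.
(Equivalently, a compound augmented second: an augmented second plus an octave.)

augmented 9th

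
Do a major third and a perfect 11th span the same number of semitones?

No

A major third spans 4 semitones; a perfect eleventh spans 17 semitones. They differ by 13.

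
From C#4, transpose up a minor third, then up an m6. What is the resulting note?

C5

Up a minor third from C#4: E4 (3 semitones up).
A minor sixth up from E4 is C5.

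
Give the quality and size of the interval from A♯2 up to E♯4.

perfect 12th

A to E spans five letter names (A-B-C-D-E), plus an octave: a twelfth.
The perfect twelfth spans 19 semitones, and A#2 to E#4 is exactly 19 semitones — so this is a perfect twelfth.
(Equivalently, a compound perfect fifth: a perfect fifth plus an octave.)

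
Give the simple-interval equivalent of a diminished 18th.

diminished fourth

Subtracting seven from the interval number removes an octave: 18 − 14 = 4.
That makes a diminished eighteenth a compound diminished fourth — 2 octaves plus a diminished fourth.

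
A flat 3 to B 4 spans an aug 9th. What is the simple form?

Each octave removed subtracts seven from the number: 9 − 7 = 2.
That makes an augmented ninth a compound augmented second — an octave plus an augmented second.

A2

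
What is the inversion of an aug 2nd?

diminished seventh

The rule of nine gives the new number: 9 − 2 = 7, so a second becomes a seventh.
The quality also flips — augmented becomes diminished — giving a diminished seventh.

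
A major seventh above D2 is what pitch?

C#3

Seven letter names up from D: C.
A major seventh spans 11 semitones, so from D2 the target pitch is C#3.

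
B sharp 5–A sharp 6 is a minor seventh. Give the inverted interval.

Interval numbers invert to sum to nine: 7 + 2 = 9, so a seventh inverts to a second.
The quality also flips — minor becomes major — giving a major second.

M2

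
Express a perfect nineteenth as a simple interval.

perfect 5th

Each octave removed subtracts seven from the number: 19 − 14 = 5.
Quality carries through unchanged, so the simple form is a perfect fifth.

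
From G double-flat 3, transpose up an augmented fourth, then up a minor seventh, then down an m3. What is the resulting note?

G flat 4

Up an augmented fourth from Gbb3: Cb4 (6 semitones up).
Up a minor seventh from Cb4: Bbb4 (10 semitones up).
Down a minor third from Bbb4: Gb4 (3 semitones down).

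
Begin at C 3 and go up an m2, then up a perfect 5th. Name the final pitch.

C3 up a minor second → Db3 (1 semitone).
Up a perfect fifth from Db3: Ab3 (7 semitones up).

A flat 3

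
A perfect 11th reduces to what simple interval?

Take out an octave (7 from the number): 11 − 7 = 4.
That makes a perfect eleventh a compound perfect fourth — an octave plus a perfect fourth.

perfect 4th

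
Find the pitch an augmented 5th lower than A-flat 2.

D-double-flat 2

Five letter names down from A: D.
An augmented fifth is 8 semitones; 8 semitones down from Ab2 gives Dbb2.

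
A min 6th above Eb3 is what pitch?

Cb4

Counting six letter names up from E lands on C.
A minor sixth spans 8 semitones, so from Eb3 the target pitch is Cb4.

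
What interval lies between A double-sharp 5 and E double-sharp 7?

A to E spans five letter names (A-B-C-D-E), plus an octave — that makes it a twelfth of some quality.
Counting semitones, A##5→E##7 is 19, which is the perfect twelfth.
(Equivalently, a compound perfect fifth: a perfect fifth plus an octave.)

perfect twelfth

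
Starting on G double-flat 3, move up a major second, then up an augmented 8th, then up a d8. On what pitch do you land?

A major second up from Gbb3 is Abb3.
Abb3 up an augmented octave → Ab4 (13 semitones).
Ab4 up a diminished octave → Abb5 (11 semitones).

A double-flat 5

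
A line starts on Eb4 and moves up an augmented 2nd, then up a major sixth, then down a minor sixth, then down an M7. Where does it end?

G#3

An augmented second up from Eb4 is F#4.
A major sixth up from F#4 is D#5.
D#5 down a minor sixth → F##4 (8 semitones).
A major seventh down from F##4 is G#3.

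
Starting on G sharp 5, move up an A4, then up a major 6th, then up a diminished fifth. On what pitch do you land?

G#5 up an augmented fourth → C##6 (6 semitones).
Up a major sixth from C##6: A##6 (9 semitones up).
Up a diminished fifth from A##6: E#7 (6 semitones up).

E sharp 7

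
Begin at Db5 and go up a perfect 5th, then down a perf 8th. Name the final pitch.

Ab4

Db5 up a perfect fifth → Ab5 (7 semitones).
Down a perfect octave from Ab5: Ab4 (12 semitones down).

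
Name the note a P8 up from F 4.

F 5

For an octave the letter name doesn't change: still F, an octave up.
A perfect octave is 12 semitones; 12 semitones up from F4 gives F5.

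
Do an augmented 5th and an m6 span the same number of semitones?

Yes

An augmented fifth spans 8 semitones, and a minor sixth also spans 8 semitones — they're enharmonic.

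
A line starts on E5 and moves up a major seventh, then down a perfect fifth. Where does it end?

A major seventh up from E5 is D#6.
A perfect fifth down from D#6 is G#5.

G#5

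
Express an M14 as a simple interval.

M7

Each octave removed subtracts seven from the number: 14 − 7 = 7.
So a major fourteenth is an octave plus a major seventh. The quality is unchanged.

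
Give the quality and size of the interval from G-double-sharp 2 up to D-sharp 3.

G to D spans five letter names (G-A-B-C-D): a fifth.
A perfect fifth would be 7 semitones; G##2 to D#3 is 6, one semitone narrower, so the interval is diminished.

diminished fifth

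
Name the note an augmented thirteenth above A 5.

F-double-sharp 7

Counting six letter names plus an octave up from A lands on F.
An augmented thirteenth is 22 semitones; 22 semitones up from A5 gives F##7.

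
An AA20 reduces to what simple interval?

Each octave removed subtracts seven from the number: 20 − 14 = 6.
So a doubly augmented twentieth is 2 octaves plus a doubly augmented sixth. The quality is unchanged.

doubly augmented 6th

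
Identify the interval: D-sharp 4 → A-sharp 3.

Descending from D#4 to A#3 is the same interval as ascending A#3 to D#4.
A to D spans four letter names (A-B-C-D) — that makes it a fourth of some quality.
The perfect fourth spans 5 semitones, and A#3 to D#4 is exactly 5 semitones — so this is a perfect fourth.

P4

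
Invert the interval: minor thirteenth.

First reduce the compound minor thirteenth to its simple form, a minor sixth.
Interval numbers invert to sum to nine: 6 + 3 = 9, so a sixth inverts to a third.
Quality inverts too: minor becomes major. That makes the inversion a major third.

major 3rd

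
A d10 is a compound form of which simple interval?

Each octave removed subtracts seven from the number: 10 − 7 = 3.
Quality carries through unchanged, so the simple form is a diminished third.

diminished third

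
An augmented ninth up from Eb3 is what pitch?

The ninth's letter: E up two letter names plus an octave → F.
Moving 15 semitones up from Eb3 (the size of an augmented ninth) reaches F#4.

F#4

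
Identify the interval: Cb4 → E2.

Descending from Cb4 to E2 is the same interval as ascending E2 to Cb4.
E to C spans six letter names (E-F-G-A-B-C), plus an octave — that makes it a thirteenth of some quality.
The major thirteenth is 21 semitones; here we have 19, two semitones narrower: diminished.
(Equivalently, a compound diminished sixth: a diminished sixth plus an octave.)

d13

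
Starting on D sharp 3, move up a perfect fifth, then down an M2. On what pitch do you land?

Up a perfect fifth from D#3: A#3 (7 semitones up).
A#3 down a major second → G#3 (2 semitones).

G sharp 3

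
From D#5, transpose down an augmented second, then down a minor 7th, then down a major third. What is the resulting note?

Bb3

An augmented second down from D#5 is C5.
Down a minor seventh from C5: D4 (10 semitones down).
D4 down a major third → Bb3 (4 semitones).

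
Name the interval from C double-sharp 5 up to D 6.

diminished ninth

C to D spans two letter names (C-D), plus an octave: a ninth.
The major ninth is 14 semitones; here we have 12, two semitones narrower: diminished.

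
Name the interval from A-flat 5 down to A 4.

diminished 8th

Descending from Ab5 to A4 is the same interval as ascending A4 to Ab5.
A to A is the same letter name, plus an octave, so the interval is some kind of octave.
A4 to Ab5 spans 11 semitones — one semitone narrower than the perfect octave (12) — giving a diminished octave.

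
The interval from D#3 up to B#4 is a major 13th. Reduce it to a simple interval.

Subtracting seven from the interval number removes an octave: 13 − 7 = 6.
That makes a major thirteenth a compound major sixth — an octave plus a major sixth.

major sixth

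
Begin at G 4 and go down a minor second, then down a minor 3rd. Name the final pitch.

D sharp 4

Down a minor second from G4: F#4 (1 semitone down).
F#4 down a minor third → D#4 (3 semitones).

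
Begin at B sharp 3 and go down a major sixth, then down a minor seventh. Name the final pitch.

B#3 down a major sixth → D#3 (9 semitones).
Down a minor seventh from D#3: E#2 (10 semitones down).

E sharp 2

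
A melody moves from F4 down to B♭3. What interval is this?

Descending from F4 to Bb3 is the same interval as ascending Bb3 to F4.
B to F spans five letter names (B-C-D-E-F), so the interval is some kind of fifth.
Bb3 to F4 is 7 semitones, matching the perfect fifth exactly, so the quality is perfect.

P5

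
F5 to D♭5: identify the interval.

major third

Descending from F5 to Db5 is the same interval as ascending Db5 to F5.
D to F spans three letter names (D-E-F) — that makes it a third of some quality.
Db5 to F5 is 4 semitones, matching the major third exactly, so the quality is major.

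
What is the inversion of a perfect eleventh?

perfect 5th

First reduce the compound perfect eleventh to its simple form, a perfect fourth.
The rule of nine gives the new number: 9 − 4 = 5, so a fourth becomes a fifth.
The quality also flips — perfect stays perfect — giving a perfect fifth.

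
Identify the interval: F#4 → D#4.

minor third

Descending from F#4 to D#4 is the same interval as ascending D#4 to F#4.
D to F spans three letter names (D-E-F), so the interval is some kind of third.
A major third would be 4 semitones, but D#4 to F#4 is 3 — one semitone narrower, making it a minor third.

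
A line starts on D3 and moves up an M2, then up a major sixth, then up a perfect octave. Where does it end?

D3 up a major second → E3 (2 semitones).
Up a major sixth from E3: C#4 (9 semitones up).
C#4 up a perfect octave → C#5 (12 semitones).

C#5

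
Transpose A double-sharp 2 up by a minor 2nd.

The second takes the letter from A up to B.
A minor second spans 1 semitone, so from A##2 the target pitch is B#2.

B sharp 2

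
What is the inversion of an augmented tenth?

d6

First reduce the compound augmented tenth to its simple form, an augmented third.
Interval numbers invert to sum to nine: 3 + 6 = 9, so a third inverts to a sixth.
The quality also flips — augmented becomes diminished — giving a diminished sixth.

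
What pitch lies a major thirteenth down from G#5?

B3

The thirteenth's letter: G down six letter names plus an octave → B.
A major thirteenth spans 21 semitones, so from G#5 the target pitch is B3.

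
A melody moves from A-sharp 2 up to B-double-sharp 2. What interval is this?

A to B spans two letter names (A-B): a second.
A#2 to B##2 spans 3 semitones — one semitone wider than the major second (2) — giving an augmented second.

A2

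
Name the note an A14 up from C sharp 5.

B double-sharp 6

The fourteenth's letter: C up seven letter names plus an octave → B.
An augmented fourteenth spans 24 semitones, so from C#5 the target pitch is B##6.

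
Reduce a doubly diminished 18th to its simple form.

doubly diminished 4th

Each octave removed subtracts seven from the number: 18 − 14 = 4.
Quality carries through unchanged, so the simple form is a doubly diminished fourth.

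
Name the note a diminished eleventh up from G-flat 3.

Four letters up from G (plus an octave) reaches C.
Moving 16 semitones up from Gb3 (the size of a diminished eleventh) reaches Cbb5.

C-double-flat 5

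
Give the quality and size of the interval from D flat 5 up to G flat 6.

perfect eleventh

D to G spans four letter names (D-E-F-G), plus an octave: an eleventh.
Db5 to Gb6 is 17 semitones, matching the perfect eleventh exactly, so the quality is perfect.
(Equivalently, a compound perfect fourth: a perfect fourth plus an octave.)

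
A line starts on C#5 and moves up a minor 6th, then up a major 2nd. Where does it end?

B5

Up a minor sixth from C#5: A5 (8 semitones up).
A5 up a major second → B5 (2 semitones).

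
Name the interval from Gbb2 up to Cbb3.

G to C spans four letter names (G-A-B-C): a fourth.
The perfect fourth spans 5 semitones, and Gbb2 to Cbb3 is exactly 5 semitones — so this is a perfect fourth.

perfect 4th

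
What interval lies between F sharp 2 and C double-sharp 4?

A12

F to C spans five letter names (F-G-A-B-C), plus an octave, so the interval is some kind of twelfth.
F#2 to C##4 spans 20 semitones — one semitone wider than the perfect twelfth (19) — giving an augmented twelfth.
(Equivalently, a compound augmented fifth: an augmented fifth plus an octave.)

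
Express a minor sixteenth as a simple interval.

Take out 2 octaves (14 from the number): 16 − 14 = 2.
So a minor sixteenth is 2 octaves plus a minor second. The quality is unchanged.

minor 2nd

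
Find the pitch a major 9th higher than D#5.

E#6

Two letters up from D (plus an octave) reaches E.
A major ninth is 14 semitones; 14 semitones up from D#5 gives E#6.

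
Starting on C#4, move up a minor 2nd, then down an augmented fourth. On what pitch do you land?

Ab3

Up a minor second from C#4: D4 (1 semitone up).
D4 down an augmented fourth → Ab3 (6 semitones).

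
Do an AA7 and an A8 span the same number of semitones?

Yes

A doubly augmented seventh spans 13 semitones, and an augmented octave also spans 13 semitones — they're enharmonic.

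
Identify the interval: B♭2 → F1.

perfect 11th

Descending from Bb2 to F1 is the same interval as ascending F1 to Bb2.
F to B spans four letter names (F-G-A-B), plus an octave, so the interval is some kind of eleventh.
F1 to Bb2 is 17 semitones, matching the perfect eleventh exactly, so the quality is perfect.
(Equivalently, a compound perfect fourth: a perfect fourth plus an octave.)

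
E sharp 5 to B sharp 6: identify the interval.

E to B spans five letter names (E-F-G-A-B), plus an octave: a twelfth.
The perfect twelfth spans 19 semitones, and E#5 to B#6 is exactly 19 semitones — so this is a perfect twelfth.
(Equivalently, a compound perfect fifth: a perfect fifth plus an octave.)

perfect twelfth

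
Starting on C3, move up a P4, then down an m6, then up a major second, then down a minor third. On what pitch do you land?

G#2

Up a perfect fourth from C3: F3 (5 semitones up).
Down a minor sixth from F3: A2 (8 semitones down).
Up a major second from A2: B2 (2 semitones up).
Down a minor third from B2: G#2 (3 semitones down).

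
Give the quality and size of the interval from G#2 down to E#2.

Descending from G#2 to E#2 is the same interval as ascending E#2 to G#2.
E to G spans three letter names (E-F-G): a third.
E#2 to G#2 is 3 semitones, a half step short of the major third (4), so this is minor.

m3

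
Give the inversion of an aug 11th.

First reduce the compound augmented eleventh to its simple form, an augmented fourth.
Inverted interval numbers add to nine, so a fourth pairs with a fifth (4 + 5 = 9).
Quality inverts too: augmented becomes diminished. That makes the inversion a diminished fifth.

diminished fifth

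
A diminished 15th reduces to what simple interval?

Each octave removed subtracts seven from the number: 15 − 7 = 8.
Quality carries through unchanged, so the simple form is a diminished octave.

diminished 8th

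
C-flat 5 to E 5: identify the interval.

augmented 3rd

C to E spans three letter names (C-D-E): a third.
A major third would be 4 semitones; Cb5 to E5 is 5, one semitone wider, so the interval is augmented.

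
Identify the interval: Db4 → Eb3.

m7

Descending from Db4 to Eb3 is the same interval as ascending Eb3 to Db4.
E to D spans seven letter names (E-F-G-A-B-C-D): a seventh.
A major seventh would be 11 semitones, but Eb3 to Db4 is 10 — one semitone narrower, making it a minor seventh.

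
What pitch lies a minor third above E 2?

G 2

The third takes the letter from E up to G.
A minor third spans 3 semitones, so from E2 the target pitch is G2.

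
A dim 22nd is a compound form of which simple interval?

Take out 2 octaves (14 from the number): 22 − 14 = 8.
Quality carries through unchanged, so the simple form is a diminished octave.

diminished 8th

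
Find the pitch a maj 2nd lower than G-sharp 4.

Counting two letter names down from G lands on F.
A major second is 2 semitones; 2 semitones down from G#4 gives F#4.

F-sharp 4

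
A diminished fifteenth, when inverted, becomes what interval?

First reduce the compound diminished fifteenth to its simple form, a diminished octave.
The rule of nine gives the new number: 9 − 8 = 1, so an octave becomes a unison.
Quality inverts too: diminished becomes augmented. That makes the inversion an augmented unison.

augmented unison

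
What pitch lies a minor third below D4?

Counting three letter names down from D lands on B.
Moving 3 semitones down from D4 (the size of a minor third) reaches B3.

B3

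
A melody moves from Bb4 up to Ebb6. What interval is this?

B to E spans four letter names (B-C-D-E), plus an octave, so the interval is some kind of eleventh.
The perfect eleventh is 17 semitones; here we have 16, one semitone narrower: diminished.
(Equivalently, a compound diminished fourth: a diminished fourth plus an octave.)

diminished 11th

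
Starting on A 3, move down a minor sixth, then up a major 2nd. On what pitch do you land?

D sharp 3

A3 down a minor sixth → C#3 (8 semitones).
A major second up from C#3 is D#3.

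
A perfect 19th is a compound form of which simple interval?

perfect 5th

Take out 2 octaves (14 from the number): 19 − 14 = 5.
That makes a perfect nineteenth a compound perfect fifth — 2 octaves plus a perfect fifth.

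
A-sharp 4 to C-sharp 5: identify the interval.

A to C spans three letter names (A-B-C) — that makes it a third of some quality.
A#4 to C#5 is 3 semitones, a half step short of the major third (4), so this is minor.

minor third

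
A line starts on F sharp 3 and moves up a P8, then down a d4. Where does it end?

C double-sharp 4

F#3 up a perfect octave → F#4 (12 semitones).
A diminished fourth down from F#4 is C##4.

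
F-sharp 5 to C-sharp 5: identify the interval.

Descending from F#5 to C#5 is the same interval as ascending C#5 to F#5.
C to F spans four letter names (C-D-E-F), so the interval is some kind of fourth.
Counting semitones, C#5→F#5 is 5, which is the perfect fourth.

perfect fourth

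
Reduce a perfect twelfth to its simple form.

Take out an octave (7 from the number): 12 − 7 = 5.
Quality carries through unchanged, so the simple form is a perfect fifth.

P5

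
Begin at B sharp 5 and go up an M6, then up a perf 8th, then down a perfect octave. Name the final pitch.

Up a major sixth from B#5: G##6 (9 semitones up).
Up a perfect octave from G##6: G##7 (12 semitones up).
A perfect octave down from G##7 is G##6.

G double-sharp 6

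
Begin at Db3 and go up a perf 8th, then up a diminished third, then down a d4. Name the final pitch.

Cb4

A perfect octave up from Db3 is Db4.
Up a diminished third from Db4: Fbb4 (2 semitones up).
A diminished fourth down from Fbb4 is Cb4.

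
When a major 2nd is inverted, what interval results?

Interval numbers invert to sum to nine: 2 + 7 = 9, so a second inverts to a seventh.
And major becomes minor under inversion, so we get a minor seventh.

minor 7th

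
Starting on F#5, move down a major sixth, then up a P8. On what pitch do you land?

A5

F#5 down a major sixth → A4 (9 semitones).
A4 up a perfect octave → A5 (12 semitones).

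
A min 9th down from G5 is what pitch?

F#4

Two letters down from G (plus an octave) reaches F.
Moving 13 semitones down from G5 (the size of a minor ninth) reaches F#4.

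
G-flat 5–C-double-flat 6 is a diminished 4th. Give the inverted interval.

The rule of nine gives the new number: 9 − 4 = 5, so a fourth becomes a fifth.
And diminished becomes augmented under inversion, so we get an augmented fifth.

augmented fifth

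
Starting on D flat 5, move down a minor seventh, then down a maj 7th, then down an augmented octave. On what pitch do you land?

F double-flat 2

Down a minor seventh from Db5: Eb4 (10 semitones down).
A major seventh down from Eb4 is Fb3.
An augmented octave down from Fb3 is Fbb2.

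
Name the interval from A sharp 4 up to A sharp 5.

perfect octave

A to A is the same letter name, plus an octave, so the interval is some kind of octave.
Counting semitones, A#4→A#5 is 12, which is the perfect octave.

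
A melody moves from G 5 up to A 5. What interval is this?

major second

G to A spans two letter names (G-A), so the interval is some kind of second.
The major second spans 2 semitones, and G5 to A5 is exactly 2 semitones — so this is a major second.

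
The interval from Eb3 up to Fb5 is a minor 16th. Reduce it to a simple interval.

minor second

Take out 2 octaves (14 from the number): 16 − 14 = 2.
Quality carries through unchanged, so the simple form is a minor second.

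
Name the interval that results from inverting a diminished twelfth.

First reduce the compound diminished twelfth to its simple form, a diminished fifth.
Inverted interval numbers add to nine, so a fifth pairs with a fourth (5 + 4 = 9).
The quality also flips — diminished becomes augmented — giving an augmented fourth.

A4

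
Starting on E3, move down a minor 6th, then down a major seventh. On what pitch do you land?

Down a minor sixth from E3: G#2 (8 semitones down).
A major seventh down from G#2 is A1.

A1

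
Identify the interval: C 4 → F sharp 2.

diminished twelfth

Descending from C4 to F#2 is the same interval as ascending F#2 to C4.
F to C spans five letter names (F-G-A-B-C), plus an octave — that makes it a twelfth of some quality.
F#2 to C4 spans 18 semitones — one semitone narrower than the perfect twelfth (19) — giving a diminished twelfth.
(Equivalently, a compound diminished fifth: a diminished fifth plus an octave.)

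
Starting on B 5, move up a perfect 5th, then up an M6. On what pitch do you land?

B5 up a perfect fifth → F#6 (7 semitones).
F#6 up a major sixth → D#7 (9 semitones).

D sharp 7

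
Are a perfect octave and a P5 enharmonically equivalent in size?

No

12 semitones (perfect octave) vs 7 semitones (perfect fifth): not equal.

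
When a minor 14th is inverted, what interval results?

First reduce the compound minor fourteenth to its simple form, a minor seventh.
Interval numbers invert to sum to nine: 7 + 2 = 9, so a seventh inverts to a second.
The quality also flips — minor becomes major — giving a major second.

major second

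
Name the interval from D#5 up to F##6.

D to F spans three letter names (D-E-F), plus an octave, so the interval is some kind of tenth.
Counting semitones, D#5→F##6 is 16, which is the major tenth.
(Equivalently, a compound major third: a major third plus an octave.)

major tenth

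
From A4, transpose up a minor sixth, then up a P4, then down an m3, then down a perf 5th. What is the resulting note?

Up a minor sixth from A4: F5 (8 semitones up).
A perfect fourth up from F5 is Bb5.
Bb5 down a minor third → G5 (3 semitones).
G5 down a perfect fifth → C5 (7 semitones).

C5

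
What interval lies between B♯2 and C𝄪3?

B to C spans two letter names (B-C), so the interval is some kind of second.
B#2 to C##3 is 2 semitones, matching the major second exactly, so the quality is major.

major 2nd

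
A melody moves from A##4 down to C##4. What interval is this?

major 6th

Descending from A##4 to C##4 is the same interval as ascending C##4 to A##4.
C to A spans six letter names (C-D-E-F-G-A): a sixth.
C##4 to A##4 is 9 semitones, matching the major sixth exactly, so the quality is major.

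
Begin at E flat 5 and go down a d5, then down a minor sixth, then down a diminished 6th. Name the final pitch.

Eb5 down a diminished fifth → A4 (6 semitones).
A minor sixth down from A4 is C#4.
A diminished sixth down from C#4 is E##3.

E double-sharp 3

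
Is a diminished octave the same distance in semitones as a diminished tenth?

A diminished octave is 11 semitones but a diminished tenth is 14 semitones — different sizes.

No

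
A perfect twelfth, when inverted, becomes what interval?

First reduce the compound perfect twelfth to its simple form, a perfect fifth.
Interval numbers invert to sum to nine: 5 + 4 = 9, so a fifth inverts to a fourth.
And perfect stays perfect under inversion, so we get a perfect fourth.

perfect 4th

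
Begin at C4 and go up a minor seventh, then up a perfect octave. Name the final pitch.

C4 up a minor seventh → Bb4 (10 semitones).
A perfect octave up from Bb4 is Bb5.

Bb5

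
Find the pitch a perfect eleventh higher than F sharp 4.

B 5

Four letters up from F (plus an octave) reaches B.
A perfect eleventh is 17 semitones; 17 semitones up from F#4 gives B5.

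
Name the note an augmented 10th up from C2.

E#3

Three letters up from C (plus an octave) reaches E.
An augmented tenth is 17 semitones; 17 semitones up from C2 gives E#3.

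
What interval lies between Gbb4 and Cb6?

augmented eleventh

G to C spans four letter names (G-A-B-C), plus an octave — that makes it an eleventh of some quality.
A perfect eleventh would be 17 semitones; Gbb4 to Cb6 is 18, one semitone wider, so the interval is augmented.
(Equivalently, a compound augmented fourth: an augmented fourth plus an octave.)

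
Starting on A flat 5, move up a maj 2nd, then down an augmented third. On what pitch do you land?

Up a major second from Ab5: Bb5 (2 semitones up).
An augmented third down from Bb5 is Gbb5.

G double-flat 5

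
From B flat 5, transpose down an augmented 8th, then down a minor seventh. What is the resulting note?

C flat 4

An augmented octave down from Bb5 is Bbb4.
Down a minor seventh from Bbb4: Cb4 (10 semitones down).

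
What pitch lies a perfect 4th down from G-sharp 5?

D-sharp 5

The fourth takes the letter from G down to D.
A perfect fourth is 5 semitones; 5 semitones down from G#5 gives D#5.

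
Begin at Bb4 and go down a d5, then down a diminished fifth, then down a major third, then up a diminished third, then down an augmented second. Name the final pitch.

Gbb3

Down a diminished fifth from Bb4: E4 (6 semitones down).
Down a diminished fifth from E4: A#3 (6 semitones down).
Down a major third from A#3: F#3 (4 semitones down).
A diminished third up from F#3 is Ab3.
Ab3 down an augmented second → Gbb3 (3 semitones).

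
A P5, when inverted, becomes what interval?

P4

The rule of nine gives the new number: 9 − 5 = 4, so a fifth becomes a fourth.
And perfect stays perfect under inversion, so we get a perfect fourth.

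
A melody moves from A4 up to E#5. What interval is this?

A to E spans five letter names (A-B-C-D-E) — that makes it a fifth of some quality.
A4 to E#5 spans 8 semitones — one semitone wider than the perfect fifth (7) — giving an augmented fifth.

augmented fifth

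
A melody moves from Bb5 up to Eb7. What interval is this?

B to E spans four letter names (B-C-D-E), plus an octave — that makes it an eleventh of some quality.
The perfect eleventh spans 17 semitones, and Bb5 to Eb7 is exactly 17 semitones — so this is a perfect eleventh.
(Equivalently, a compound perfect fourth: a perfect fourth plus an octave.)

perfect eleventh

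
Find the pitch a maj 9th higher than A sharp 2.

B sharp 3

Two letters up from A (plus an octave) reaches B.
Moving 14 semitones up from A#2 (the size of a major ninth) reaches B#3.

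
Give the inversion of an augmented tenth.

First reduce the compound augmented tenth to its simple form, an augmented third.
The rule of nine gives the new number: 9 − 3 = 6, so a third becomes a sixth.
And augmented becomes diminished under inversion, so we get a diminished sixth.

diminished 6th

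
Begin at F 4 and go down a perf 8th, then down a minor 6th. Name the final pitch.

A perfect octave down from F4 is F3.
F3 down a minor sixth → A2 (8 semitones).

A 2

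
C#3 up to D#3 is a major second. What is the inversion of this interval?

The rule of nine gives the new number: 9 − 2 = 7, so a second becomes a seventh.
The quality also flips — major becomes minor — giving a minor seventh.

minor 7th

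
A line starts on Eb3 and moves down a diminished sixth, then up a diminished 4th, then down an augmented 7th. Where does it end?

Down a diminished sixth from Eb3: G#2 (7 semitones down).
A diminished fourth up from G#2 is C3.
Down an augmented seventh from C3: Dbb2 (12 semitones down).

Dbb2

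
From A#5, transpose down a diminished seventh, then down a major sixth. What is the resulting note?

D##4

A diminished seventh down from A#5 is B##4.
B##4 down a major sixth → D##4 (9 semitones).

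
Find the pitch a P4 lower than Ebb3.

Bbb2

Four letter names down from E: B.
Moving 5 semitones down from Ebb3 (the size of a perfect fourth) reaches Bbb2.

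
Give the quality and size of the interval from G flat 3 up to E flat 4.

G to E spans six letter names (G-A-B-C-D-E): a sixth.
The major sixth spans 9 semitones, and Gb3 to Eb4 is exactly 9 semitones — so this is a major sixth.

M6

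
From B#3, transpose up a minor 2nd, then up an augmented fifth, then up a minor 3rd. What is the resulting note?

B#4

Up a minor second from B#3: C#4 (1 semitone up).
An augmented fifth up from C#4 is G##4.
Up a minor third from G##4: B#4 (3 semitones up).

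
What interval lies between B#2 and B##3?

B to B is the same letter name, plus an octave: an octave.
A perfect octave would be 12 semitones; B#2 to B##3 is 13, one semitone wider, so the interval is augmented.

augmented octave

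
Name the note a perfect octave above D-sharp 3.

The letter stays D (same as the start), shifted an octave up.
Moving 12 semitones up from D#3 (the size of a perfect octave) reaches D#4.

D-sharp 4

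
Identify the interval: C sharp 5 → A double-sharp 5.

C to A spans six letter names (C-D-E-F-G-A) — that makes it a sixth of some quality.
C#5 to A##5 spans 10 semitones — one semitone wider than the major sixth (9) — giving an augmented sixth.

augmented 6th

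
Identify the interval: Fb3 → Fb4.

F to F is the same letter name, plus an octave — that makes it an octave of some quality.
Fb3 to Fb4 is 12 semitones, matching the perfect octave exactly, so the quality is perfect.

perfect octave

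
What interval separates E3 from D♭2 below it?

A9

Descending from E3 to Db2 is the same interval as ascending Db2 to E3.
D to E spans two letter names (D-E), plus an octave, so the interval is some kind of ninth.
A major ninth would be 14 semitones; Db2 to E3 is 15, one semitone wider, so the interval is augmented.
(Equivalently, a compound augmented second: an augmented second plus an octave.)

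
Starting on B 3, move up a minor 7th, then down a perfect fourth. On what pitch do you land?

B3 up a minor seventh → A4 (10 semitones).
A4 down a perfect fourth → E4 (5 semitones).

E 4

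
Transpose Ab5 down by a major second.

Gb5

Counting two letter names down from A lands on G.
A major second spans 2 semitones, so from Ab5 the target pitch is Gb5.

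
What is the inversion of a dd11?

doubly augmented 5th

First reduce the compound doubly diminished eleventh to its simple form, a doubly diminished fourth.
Interval numbers invert to sum to nine: 4 + 5 = 9, so a fourth inverts to a fifth.
Quality inverts too: doubly diminished becomes doubly augmented. That makes the inversion a doubly augmented fifth.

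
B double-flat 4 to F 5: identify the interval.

B to F spans five letter names (B-C-D-E-F) — that makes it a fifth of some quality.
The perfect fifth is 7 semitones; here we have 8, one semitone wider: augmented.

augmented 5th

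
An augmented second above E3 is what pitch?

The second takes the letter from E up to F.
An augmented second spans 3 semitones, so from E3 the target pitch is F##3.

F##3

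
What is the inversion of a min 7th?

major second

Inverted interval numbers add to nine, so a seventh pairs with a second (7 + 2 = 9).
The quality also flips — minor becomes major — giving a major second.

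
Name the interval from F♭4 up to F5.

augmented octave

F to F is the same letter name, plus an octave: an octave.
A perfect octave would be 12 semitones; Fb4 to F5 is 13, one semitone wider, so the interval is augmented.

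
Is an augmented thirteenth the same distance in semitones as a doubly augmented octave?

No

22 semitones (augmented thirteenth) vs 14 semitones (doubly augmented octave): not equal.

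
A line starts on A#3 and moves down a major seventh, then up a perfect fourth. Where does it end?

Down a major seventh from A#3: B2 (11 semitones down).
Up a perfect fourth from B2: E3 (5 semitones up).

E3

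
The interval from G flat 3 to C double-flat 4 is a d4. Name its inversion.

augmented 5th

Interval numbers invert to sum to nine: 4 + 5 = 9, so a fourth inverts to a fifth.
The quality also flips — diminished becomes augmented — giving an augmented fifth.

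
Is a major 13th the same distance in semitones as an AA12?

A major thirteenth = 21 semitones = a doubly augmented twelfth; enharmonically equal.

Yes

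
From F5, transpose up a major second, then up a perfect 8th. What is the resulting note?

G6

Up a major second from F5: G5 (2 semitones up).
A perfect octave up from G5 is G6.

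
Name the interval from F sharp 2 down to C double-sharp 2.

diminished fourth

Descending from F#2 to C##2 is the same interval as ascending C##2 to F#2.
C to F spans four letter names (C-D-E-F), so the interval is some kind of fourth.
C##2 to F#2 spans 4 semitones — one semitone narrower than the perfect fourth (5) — giving a diminished fourth.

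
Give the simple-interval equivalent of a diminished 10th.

d3

Take out an octave (7 from the number): 10 − 7 = 3.
So a diminished tenth is an octave plus a diminished third. The quality is unchanged.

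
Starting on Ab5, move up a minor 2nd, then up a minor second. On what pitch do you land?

Cbb6

Up a minor second from Ab5: Bbb5 (1 semitone up).
Up a minor second from Bbb5: Cbb6 (1 semitone up).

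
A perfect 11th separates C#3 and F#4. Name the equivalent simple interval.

perfect fourth

Take out an octave (7 from the number): 11 − 7 = 4.
That makes a perfect eleventh a compound perfect fourth — an octave plus a perfect fourth.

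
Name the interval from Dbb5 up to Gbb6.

D to G spans four letter names (D-E-F-G), plus an octave, so the interval is some kind of eleventh.
Dbb5 to Gbb6 is 17 semitones, matching the perfect eleventh exactly, so the quality is perfect.
(Equivalently, a compound perfect fourth: a perfect fourth plus an octave.)

perfect 11th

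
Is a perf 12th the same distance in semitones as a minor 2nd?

No

19 semitones (perfect twelfth) vs 1 semitone (minor second): not equal.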